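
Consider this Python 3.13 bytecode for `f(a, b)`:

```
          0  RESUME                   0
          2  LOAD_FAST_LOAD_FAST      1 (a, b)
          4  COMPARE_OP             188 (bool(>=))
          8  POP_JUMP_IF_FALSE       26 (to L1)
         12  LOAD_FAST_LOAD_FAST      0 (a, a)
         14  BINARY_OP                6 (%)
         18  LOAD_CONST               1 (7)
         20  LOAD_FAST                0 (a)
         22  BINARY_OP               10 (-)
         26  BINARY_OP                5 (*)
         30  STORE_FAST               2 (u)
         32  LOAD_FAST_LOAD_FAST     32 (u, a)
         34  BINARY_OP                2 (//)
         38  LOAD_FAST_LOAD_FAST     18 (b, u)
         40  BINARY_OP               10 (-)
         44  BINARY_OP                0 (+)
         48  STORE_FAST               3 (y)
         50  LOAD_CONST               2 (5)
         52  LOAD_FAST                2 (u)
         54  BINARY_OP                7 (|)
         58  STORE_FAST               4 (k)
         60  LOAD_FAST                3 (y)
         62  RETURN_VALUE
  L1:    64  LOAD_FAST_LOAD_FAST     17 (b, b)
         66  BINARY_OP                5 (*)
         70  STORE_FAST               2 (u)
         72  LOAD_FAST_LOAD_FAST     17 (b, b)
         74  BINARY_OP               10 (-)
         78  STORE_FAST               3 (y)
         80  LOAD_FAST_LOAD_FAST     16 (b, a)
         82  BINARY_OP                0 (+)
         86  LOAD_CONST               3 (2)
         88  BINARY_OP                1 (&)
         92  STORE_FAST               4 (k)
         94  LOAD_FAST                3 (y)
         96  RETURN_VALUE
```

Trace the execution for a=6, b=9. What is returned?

LOAD_FAST_LOAD_FAST a,b → push 6,9. Stack: [6, 9]
COMPARE_OP bool(>=) → 6 vs 9 = False. Stack: [False]
POP_JUMP_IF_FALSE → pop False; jump. Stack: []
LOAD_FAST_LOAD_FAST b,b → push 9,9. Stack: [9, 9]
BINARY_OP * → 9 * 9 = 81. Stack: [81]
STORE_FAST u → u=81. Stack: []
LOAD_FAST_LOAD_FAST b,b → push 9,9. Stack: [9, 9]
BINARY_OP - → 9 - 9 = 0. Stack: [0]
STORE_FAST y → y=0. Stack: []
LOAD_FAST_LOAD_FAST b,a → push 9,6. Stack: [9, 6]
BINARY_OP + → 9 + 6 = 15. Stack: [15]
LOAD_CONST → push 2. Stack: [15, 2]
BINARY_OP & → 15 & 2 = 2. Stack: [2]
STORE_FAST k → k=2. Stack: []
LOAD_FAST y → push 0. Stack: [0]
RETURN_VALUE → return 0.

0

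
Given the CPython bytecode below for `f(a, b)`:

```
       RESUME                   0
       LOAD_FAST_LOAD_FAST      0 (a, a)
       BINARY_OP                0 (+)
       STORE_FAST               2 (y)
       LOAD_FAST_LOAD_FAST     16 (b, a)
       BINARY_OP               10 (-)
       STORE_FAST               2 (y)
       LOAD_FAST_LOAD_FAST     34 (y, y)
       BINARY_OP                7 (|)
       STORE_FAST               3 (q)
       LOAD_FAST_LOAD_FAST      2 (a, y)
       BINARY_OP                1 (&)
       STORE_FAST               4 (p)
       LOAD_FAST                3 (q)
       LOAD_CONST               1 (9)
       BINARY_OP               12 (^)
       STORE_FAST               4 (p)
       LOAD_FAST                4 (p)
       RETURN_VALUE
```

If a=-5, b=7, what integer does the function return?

LOAD_FAST_LOAD_FAST a,a → push -5,-5. Stack: [-5, -5]
BINARY_OP + → -5 + -5 = -10. Stack: [-10]
STORE_FAST y → y=-10. Stack: []
LOAD_FAST_LOAD_FAST b,a → push 7,-5. Stack: [7, -5]
BINARY_OP - → 7 - -5 = 12. Stack: [12]
STORE_FAST y → y=12. Stack: []
LOAD_FAST_LOAD_FAST y,y → push 12,12. Stack: [12, 12]
BINARY_OP | → 12 | 12 = 12. Stack: [12]
STORE_FAST q → q=12. Stack: []
LOAD_FAST_LOAD_FAST a,y → push -5,12. Stack: [-5, 12]
BINARY_OP & → -5 & 12 = 8. Stack: [8]
STORE_FAST p → p=8. Stack: []
LOAD_FAST q → push 12. Stack: [12]
LOAD_CONST → push 9. Stack: [12, 9]
BINARY_OP ^ → 12 ^ 9 = 5. Stack: [5]
STORE_FAST p → p=5. Stack: []
LOAD_FAST p → push 5. Stack: [5]
RETURN_VALUE → return 5.

5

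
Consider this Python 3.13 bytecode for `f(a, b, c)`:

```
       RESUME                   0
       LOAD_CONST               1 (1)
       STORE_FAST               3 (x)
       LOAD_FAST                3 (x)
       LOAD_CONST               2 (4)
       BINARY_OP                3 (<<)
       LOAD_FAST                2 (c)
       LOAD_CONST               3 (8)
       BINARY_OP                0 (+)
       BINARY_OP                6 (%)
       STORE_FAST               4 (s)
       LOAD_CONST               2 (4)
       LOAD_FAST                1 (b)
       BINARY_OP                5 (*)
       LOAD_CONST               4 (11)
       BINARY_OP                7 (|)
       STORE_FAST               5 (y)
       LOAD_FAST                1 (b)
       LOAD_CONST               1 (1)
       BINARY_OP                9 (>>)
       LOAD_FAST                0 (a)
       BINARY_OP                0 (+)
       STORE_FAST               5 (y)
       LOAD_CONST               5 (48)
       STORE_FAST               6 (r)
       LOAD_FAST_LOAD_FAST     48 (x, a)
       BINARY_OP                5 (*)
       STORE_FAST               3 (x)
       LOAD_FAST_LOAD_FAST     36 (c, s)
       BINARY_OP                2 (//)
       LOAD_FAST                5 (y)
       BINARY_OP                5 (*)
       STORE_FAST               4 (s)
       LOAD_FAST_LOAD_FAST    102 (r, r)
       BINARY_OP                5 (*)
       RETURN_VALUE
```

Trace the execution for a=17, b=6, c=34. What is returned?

LOAD_CONST → push 1. Stack: [1]
STORE_FAST x → x=1. Stack: []
LOAD_FAST x → push 1. Stack: [1]
LOAD_CONST → push 4. Stack: [1, 4]
BINARY_OP << → 1 << 4 = 16. Stack: [16]
LOAD_FAST c → push 34. Stack: [16, 34]
LOAD_CONST → push 8. Stack: [16, 34, 8]
BINARY_OP + → 34 + 8 = 42. Stack: [16, 42]
BINARY_OP % → 16 % 42 = 16. Stack: [16]
STORE_FAST s → s=16. Stack: []
LOAD_CONST → push 4. Stack: [4]
LOAD_FAST b → push 6. Stack: [4, 6]
BINARY_OP * → 4 * 6 = 24. Stack: [24]
LOAD_CONST → push 11. Stack: [24, 11]
BINARY_OP | → 24 | 11 = 27. Stack: [27]
STORE_FAST y → y=27. Stack: []
LOAD_FAST b → push 6. Stack: [6]
LOAD_CONST → push 1. Stack: [6, 1]
BINARY_OP >> → 6 >> 1 = 3. Stack: [3]
LOAD_FAST a → push 17. Stack: [3, 17]
BINARY_OP + → 3 + 17 = 20. Stack: [20]
STORE_FAST y → y=20. Stack: []
LOAD_CONST → push 48. Stack: [48]
STORE_FAST r → r=48. Stack: []
LOAD_FAST_LOAD_FAST x,a → push 1,17. Stack: [1, 17]
BINARY_OP * → 1 * 17 = 17. Stack: [17]
STORE_FAST x → x=17. Stack: []
LOAD_FAST_LOAD_FAST c,s → push 34,16. Stack: [34, 16]
BINARY_OP // → 34 // 16 = 2. Stack: [2]
LOAD_FAST y → push 20. Stack: [2, 20]
BINARY_OP * → 2 * 20 = 40. Stack: [40]
STORE_FAST s → s=40. Stack: []
LOAD_FAST_LOAD_FAST r,r → push 48,48. Stack: [48, 48]
BINARY_OP * → 48 * 48 = 2304. Stack: [2304]
RETURN_VALUE → return 2304.

2304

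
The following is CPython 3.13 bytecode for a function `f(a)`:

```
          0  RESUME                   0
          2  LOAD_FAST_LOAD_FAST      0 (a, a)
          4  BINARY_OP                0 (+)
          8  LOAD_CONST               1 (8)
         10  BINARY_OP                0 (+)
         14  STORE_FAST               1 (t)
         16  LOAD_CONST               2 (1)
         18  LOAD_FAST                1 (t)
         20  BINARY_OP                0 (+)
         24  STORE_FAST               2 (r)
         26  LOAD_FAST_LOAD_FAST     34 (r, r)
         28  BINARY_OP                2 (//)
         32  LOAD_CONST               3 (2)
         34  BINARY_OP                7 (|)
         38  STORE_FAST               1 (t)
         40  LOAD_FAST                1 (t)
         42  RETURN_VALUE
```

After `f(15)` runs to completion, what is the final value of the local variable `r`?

LOAD_FAST_LOAD_FAST a,a → push 15,15. Stack: [15, 15]
BINARY_OP + → 15 + 15 = 30. Stack: [30]
LOAD_CONST → push 8. Stack: [30, 8]
BINARY_OP + → 30 + 8 = 38. Stack: [38]
STORE_FAST t → t=38. Stack: []
LOAD_CONST → push 1. Stack: [1]
LOAD_FAST t → push 38. Stack: [1, 38]
BINARY_OP + → 1 + 38 = 39. Stack: [39]
STORE_FAST r → r=39. Stack: []
LOAD_FAST_LOAD_FAST r,r → push 39,39. Stack: [39, 39]
BINARY_OP // → 39 // 39 = 1. Stack: [1]
LOAD_CONST → push 2. Stack: [1, 2]
BINARY_OP | → 1 | 2 = 3. Stack: [3]
STORE_FAST t → t=3. Stack: []
LOAD_FAST t → push 3. Stack: [3]
RETURN_VALUE → return 3.

39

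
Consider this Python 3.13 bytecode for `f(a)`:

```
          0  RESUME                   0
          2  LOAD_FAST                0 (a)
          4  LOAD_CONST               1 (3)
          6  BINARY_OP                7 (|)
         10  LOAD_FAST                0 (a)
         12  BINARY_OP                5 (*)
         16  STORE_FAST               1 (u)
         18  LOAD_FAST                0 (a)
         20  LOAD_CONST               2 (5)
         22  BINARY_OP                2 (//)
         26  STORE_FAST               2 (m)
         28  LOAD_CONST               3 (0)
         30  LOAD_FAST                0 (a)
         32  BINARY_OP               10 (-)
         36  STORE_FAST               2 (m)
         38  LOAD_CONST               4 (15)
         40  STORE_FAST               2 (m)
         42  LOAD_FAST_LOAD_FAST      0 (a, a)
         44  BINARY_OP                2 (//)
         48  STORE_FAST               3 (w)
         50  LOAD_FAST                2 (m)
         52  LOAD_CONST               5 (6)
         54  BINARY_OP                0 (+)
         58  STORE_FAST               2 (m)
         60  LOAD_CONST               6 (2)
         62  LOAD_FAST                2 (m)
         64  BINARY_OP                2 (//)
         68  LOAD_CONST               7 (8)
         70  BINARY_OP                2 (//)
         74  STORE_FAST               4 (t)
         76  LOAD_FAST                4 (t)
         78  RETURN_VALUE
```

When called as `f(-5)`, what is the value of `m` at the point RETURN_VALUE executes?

LOAD_FAST a → push -5. Stack: [-5]
LOAD_CONST → push 3. Stack: [-5, 3]
BINARY_OP | → -5 | 3 = -5. Stack: [-5]
LOAD_FAST a → push -5. Stack: [-5, -5]
BINARY_OP * → -5 * -5 = 25. Stack: [25]
STORE_FAST u → u=25. Stack: []
LOAD_FAST a → push -5. Stack: [-5]
LOAD_CONST → push 5. Stack: [-5, 5]
BINARY_OP // → -5 // 5 = -1. Stack: [-1]
STORE_FAST m → m=-1. Stack: []
LOAD_CONST → push 0. Stack: [0]
LOAD_FAST a → push -5. Stack: [0, -5]
BINARY_OP - → 0 - -5 = 5. Stack: [5]
STORE_FAST m → m=5. Stack: []
LOAD_CONST → push 15. Stack: [15]
STORE_FAST m → m=15. Stack: []
LOAD_FAST_LOAD_FAST a,a → push -5,-5. Stack: [-5, -5]
BINARY_OP // → -5 // -5 = 1. Stack: [1]
STORE_FAST w → w=1. Stack: []
LOAD_FAST m → push 15. Stack: [15]
LOAD_CONST → push 6. Stack: [15, 6]
BINARY_OP + → 15 + 6 = 21. Stack: [21]
STORE_FAST m → m=21. Stack: []
LOAD_CONST → push 2. Stack: [2]
LOAD_FAST m → push 21. Stack: [2, 21]
BINARY_OP // → 2 // 21 = 0. Stack: [0]
LOAD_CONST → push 8. Stack: [0, 8]
BINARY_OP // → 0 // 8 = 0. Stack: [0]
STORE_FAST t → t=0. Stack: []
LOAD_FAST t → push 0. Stack: [0]
RETURN_VALUE → return 0.

21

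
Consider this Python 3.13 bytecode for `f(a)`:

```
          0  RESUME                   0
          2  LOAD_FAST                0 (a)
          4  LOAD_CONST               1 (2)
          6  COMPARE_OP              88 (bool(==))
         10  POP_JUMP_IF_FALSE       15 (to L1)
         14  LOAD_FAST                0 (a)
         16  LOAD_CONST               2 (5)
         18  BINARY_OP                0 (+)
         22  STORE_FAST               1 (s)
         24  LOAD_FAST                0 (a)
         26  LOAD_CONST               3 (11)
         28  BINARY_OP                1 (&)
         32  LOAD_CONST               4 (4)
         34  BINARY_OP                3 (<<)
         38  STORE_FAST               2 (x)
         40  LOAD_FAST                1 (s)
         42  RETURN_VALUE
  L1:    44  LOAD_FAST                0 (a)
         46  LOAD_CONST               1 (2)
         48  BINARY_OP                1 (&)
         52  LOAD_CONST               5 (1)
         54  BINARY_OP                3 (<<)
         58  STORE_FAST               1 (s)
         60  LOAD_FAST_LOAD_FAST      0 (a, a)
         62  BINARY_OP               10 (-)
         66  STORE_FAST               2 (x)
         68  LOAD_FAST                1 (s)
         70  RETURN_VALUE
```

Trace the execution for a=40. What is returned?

LOAD_FAST a → push 40. Stack: [40]
LOAD_CONST → push 2. Stack: [40, 2]
COMPARE_OP bool(==) → 40 vs 2 = False. Stack: [False]
POP_JUMP_IF_FALSE → pop False; jump. Stack: []
LOAD_FAST a → push 40. Stack: [40]
LOAD_CONST → push 2. Stack: [40, 2]
BINARY_OP & → 40 & 2 = 0. Stack: [0]
LOAD_CONST → push 1. Stack: [0, 1]
BINARY_OP << → 0 << 1 = 0. Stack: [0]
STORE_FAST s → s=0. Stack: []
LOAD_FAST_LOAD_FAST a,a → push 40,40. Stack: [40, 40]
BINARY_OP - → 40 - 40 = 0. Stack: [0]
STORE_FAST x → x=0. Stack: []
LOAD_FAST s → push 0. Stack: [0]
RETURN_VALUE → return 0.

0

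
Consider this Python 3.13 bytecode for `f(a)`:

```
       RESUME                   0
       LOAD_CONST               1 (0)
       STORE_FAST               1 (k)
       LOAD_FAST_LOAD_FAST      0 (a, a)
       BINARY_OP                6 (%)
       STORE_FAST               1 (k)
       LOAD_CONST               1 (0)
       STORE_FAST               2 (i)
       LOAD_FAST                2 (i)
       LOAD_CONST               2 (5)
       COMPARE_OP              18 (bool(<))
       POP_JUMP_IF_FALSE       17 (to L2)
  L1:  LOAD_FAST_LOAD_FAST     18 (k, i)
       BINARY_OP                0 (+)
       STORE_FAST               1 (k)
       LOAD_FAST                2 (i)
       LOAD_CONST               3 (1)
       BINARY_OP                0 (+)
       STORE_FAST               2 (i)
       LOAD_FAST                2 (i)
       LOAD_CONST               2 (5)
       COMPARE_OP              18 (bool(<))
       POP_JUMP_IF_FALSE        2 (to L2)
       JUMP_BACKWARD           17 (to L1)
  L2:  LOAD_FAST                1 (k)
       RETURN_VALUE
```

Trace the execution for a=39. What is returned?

LOAD_CONST → push 0
STORE_FAST k → k=0
LOAD_FAST_LOAD_FAST a,a → push 39,39
BINARY_OP % → 39 % 39 = 0
STORE_FAST k → k=0
LOAD_CONST → push 0
STORE_FAST i → i=0
LOAD_FAST i → push 0
LOAD_CONST → push 5
COMPARE_OP bool(<) → 0 vs 5 = True
POP_JUMP_IF_FALSE → pop True; no jump
LOAD_FAST_LOAD_FAST k,i → push 0,0
BINARY_OP + → 0 + 0 = 0
STORE_FAST k → k=0
LOAD_FAST i → push 0
LOAD_CONST → push 1
BINARY_OP + → 0 + 1 = 1
STORE_FAST i → i=1
LOAD_FAST i → push 1
LOAD_CONST → push 5
COMPARE_OP bool(<) → 1 vs 5 = True
POP_JUMP_IF_FALSE → pop True; no jump
LOAD_FAST_LOAD_FAST k,i → push 0,1
BINARY_OP + → 0 + 1 = 1
STORE_FAST k → k=1
LOAD_FAST i → push 1
LOAD_CONST → push 1
BINARY_OP + → 1 + 1 = 2
STORE_FAST i → i=2
LOAD_FAST i → push 2
LOAD_CONST → push 5
COMPARE_OP bool(<) → 2 vs 5 = True
POP_JUMP_IF_FALSE → pop True; no jump
LOAD_FAST_LOAD_FAST k,i → push 1,2
BINARY_OP + → 1 + 2 = 3
STORE_FAST k → k=3
LOAD_FAST i → push 2
LOAD_CONST → push 1
BINARY_OP + → 2 + 1 = 3
STORE_FAST i → i=3
LOAD_FAST i → push 3
LOAD_CONST → push 5
COMPARE_OP bool(<) → 3 vs 5 = True
POP_JUMP_IF_FALSE → pop True; no jump
LOAD_FAST_LOAD_FAST k,i → push 3,3
BINARY_OP + → 3 + 3 = 6
STORE_FAST k → k=6
LOAD_FAST i → push 3
LOAD_CONST → push 1
BINARY_OP + → 3 + 1 = 4
STORE_FAST i → i=4
LOAD_FAST i → push 4
LOAD_CONST → push 5
COMPARE_OP bool(<) → 4 vs 5 = True
POP_JUMP_IF_FALSE → pop True; no jump
LOAD_FAST_LOAD_FAST k,i → push 6,4
BINARY_OP + → 6 + 4 = 10
STORE_FAST k → k=10
LOAD_FAST i → push 4
LOAD_CONST → push 1
BINARY_OP + → 4 + 1 = 5
STORE_FAST i → i=5
LOAD_FAST i → push 5
LOAD_CONST → push 5
COMPARE_OP bool(<) → 5 vs 5 = False
POP_JUMP_IF_FALSE → pop False; jump
LOAD_FAST k → push 10
RETURN_VALUE → return 10.

10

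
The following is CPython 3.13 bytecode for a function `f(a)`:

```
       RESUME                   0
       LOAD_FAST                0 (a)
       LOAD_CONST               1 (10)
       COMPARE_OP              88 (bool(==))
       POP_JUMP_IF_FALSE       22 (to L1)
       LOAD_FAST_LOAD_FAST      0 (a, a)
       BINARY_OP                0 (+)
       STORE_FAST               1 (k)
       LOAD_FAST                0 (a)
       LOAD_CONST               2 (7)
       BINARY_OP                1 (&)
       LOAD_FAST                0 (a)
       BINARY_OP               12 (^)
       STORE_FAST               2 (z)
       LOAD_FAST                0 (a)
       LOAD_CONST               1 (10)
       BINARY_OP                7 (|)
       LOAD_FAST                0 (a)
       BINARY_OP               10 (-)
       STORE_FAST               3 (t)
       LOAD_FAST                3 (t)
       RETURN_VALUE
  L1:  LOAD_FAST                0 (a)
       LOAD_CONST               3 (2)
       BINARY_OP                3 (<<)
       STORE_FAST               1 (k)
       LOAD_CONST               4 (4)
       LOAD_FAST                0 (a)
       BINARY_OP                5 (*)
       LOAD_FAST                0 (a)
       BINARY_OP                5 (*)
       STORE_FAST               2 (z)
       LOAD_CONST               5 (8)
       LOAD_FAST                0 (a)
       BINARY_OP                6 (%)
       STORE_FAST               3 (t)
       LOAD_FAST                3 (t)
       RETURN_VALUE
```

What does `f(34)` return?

8

LOAD_FAST a → push 34. Stack: [34]
LOAD_CONST → push 10. Stack: [34, 10]
COMPARE_OP bool(==) → 34 vs 10 = False. Stack: [False]
POP_JUMP_IF_FALSE → pop False; jump. Stack: []
LOAD_FAST a → push 34. Stack: [34]
LOAD_CONST → push 2. Stack: [34, 2]
BINARY_OP << → 34 << 2 = 136. Stack: [136]
STORE_FAST k → k=136. Stack: []
LOAD_CONST → push 4. Stack: [4]
LOAD_FAST a → push 34. Stack: [4, 34]
BINARY_OP * → 4 * 34 = 136. Stack: [136]
LOAD_FAST a → push 34. Stack: [136, 34]
BINARY_OP * → 136 * 34 = 4624. Stack: [4624]
STORE_FAST z → z=4624. Stack: []
LOAD_CONST → push 8. Stack: [8]
LOAD_FAST a → push 34. Stack: [8, 34]
BINARY_OP % → 8 % 34 = 8. Stack: [8]
STORE_FAST t → t=8. Stack: []
LOAD_FAST t → push 8. Stack: [8]
RETURN_VALUE → return 8.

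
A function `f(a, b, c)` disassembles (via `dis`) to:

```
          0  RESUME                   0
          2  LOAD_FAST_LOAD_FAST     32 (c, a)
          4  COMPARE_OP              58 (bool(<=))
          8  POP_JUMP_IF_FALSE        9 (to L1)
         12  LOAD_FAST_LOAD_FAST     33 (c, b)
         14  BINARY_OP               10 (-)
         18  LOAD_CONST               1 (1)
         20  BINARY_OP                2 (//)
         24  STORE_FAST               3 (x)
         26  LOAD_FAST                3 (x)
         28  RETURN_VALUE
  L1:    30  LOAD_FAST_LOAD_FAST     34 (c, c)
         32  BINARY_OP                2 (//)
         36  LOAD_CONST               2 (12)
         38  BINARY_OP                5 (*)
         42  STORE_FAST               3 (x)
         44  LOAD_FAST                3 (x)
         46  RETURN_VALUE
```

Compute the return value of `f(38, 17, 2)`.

LOAD_FAST_LOAD_FAST c,a → push 2,38. Stack: [2, 38]
COMPARE_OP bool(<=) → 2 vs 38 = True. Stack: [True]
POP_JUMP_IF_FALSE → pop True; no jump. Stack: []
LOAD_FAST_LOAD_FAST c,b → push 2,17. Stack: [2, 17]
BINARY_OP - → 2 - 17 = -15. Stack: [-15]
LOAD_CONST → push 1. Stack: [-15, 1]
BINARY_OP // → -15 // 1 = -15. Stack: [-15]
STORE_FAST x → x=-15. Stack: []
LOAD_FAST x → push -15. Stack: [-15]
RETURN_VALUE → return -15.

-15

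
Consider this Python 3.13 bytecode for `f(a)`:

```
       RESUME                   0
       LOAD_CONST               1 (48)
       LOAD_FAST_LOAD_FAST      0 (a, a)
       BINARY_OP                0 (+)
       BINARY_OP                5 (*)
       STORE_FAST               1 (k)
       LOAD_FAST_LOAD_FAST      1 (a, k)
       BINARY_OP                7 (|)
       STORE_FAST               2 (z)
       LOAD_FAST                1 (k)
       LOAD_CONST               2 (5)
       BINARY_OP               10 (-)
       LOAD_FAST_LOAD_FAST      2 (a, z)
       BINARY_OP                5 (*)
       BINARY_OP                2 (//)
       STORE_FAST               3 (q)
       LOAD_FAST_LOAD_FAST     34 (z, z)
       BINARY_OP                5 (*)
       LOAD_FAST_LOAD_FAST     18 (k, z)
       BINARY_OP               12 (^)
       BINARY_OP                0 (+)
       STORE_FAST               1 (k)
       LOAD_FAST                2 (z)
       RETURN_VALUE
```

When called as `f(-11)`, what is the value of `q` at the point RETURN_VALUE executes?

-9

LOAD_CONST → push 48. Stack: [48]
LOAD_FAST_LOAD_FAST a,a → push -11,-11. Stack: [48, -11, -11]
BINARY_OP + → -11 + -11 = -22. Stack: [48, -22]
BINARY_OP * → 48 * -22 = -1056. Stack: [-1056]
STORE_FAST k → k=-1056. Stack: []
LOAD_FAST_LOAD_FAST a,k → push -11,-1056. Stack: [-11, -1056]
BINARY_OP | → -11 | -1056 = -11. Stack: [-11]
STORE_FAST z → z=-11. Stack: []
LOAD_FAST k → push -1056. Stack: [-1056]
LOAD_CONST → push 5. Stack: [-1056, 5]
BINARY_OP - → -1056 - 5 = -1061. Stack: [-1061]
LOAD_FAST_LOAD_FAST a,z → push -11,-11. Stack: [-1061, -11, -11]
BINARY_OP * → -11 * -11 = 121. Stack: [-1061, 121]
BINARY_OP // → -1061 // 121 = -9. Stack: [-9]
STORE_FAST q → q=-9. Stack: []
LOAD_FAST_LOAD_FAST z,z → push -11,-11. Stack: [-11, -11]
BINARY_OP * → -11 * -11 = 121. Stack: [121]
LOAD_FAST_LOAD_FAST k,z → push -1056,-11. Stack: [121, -1056, -11]
BINARY_OP ^ → -1056 ^ -11 = 1045. Stack: [121, 1045]
BINARY_OP + → 121 + 1045 = 1166. Stack: [1166]
STORE_FAST k → k=1166. Stack: []
LOAD_FAST z → push -11. Stack: [-11]
RETURN_VALUE → return -11.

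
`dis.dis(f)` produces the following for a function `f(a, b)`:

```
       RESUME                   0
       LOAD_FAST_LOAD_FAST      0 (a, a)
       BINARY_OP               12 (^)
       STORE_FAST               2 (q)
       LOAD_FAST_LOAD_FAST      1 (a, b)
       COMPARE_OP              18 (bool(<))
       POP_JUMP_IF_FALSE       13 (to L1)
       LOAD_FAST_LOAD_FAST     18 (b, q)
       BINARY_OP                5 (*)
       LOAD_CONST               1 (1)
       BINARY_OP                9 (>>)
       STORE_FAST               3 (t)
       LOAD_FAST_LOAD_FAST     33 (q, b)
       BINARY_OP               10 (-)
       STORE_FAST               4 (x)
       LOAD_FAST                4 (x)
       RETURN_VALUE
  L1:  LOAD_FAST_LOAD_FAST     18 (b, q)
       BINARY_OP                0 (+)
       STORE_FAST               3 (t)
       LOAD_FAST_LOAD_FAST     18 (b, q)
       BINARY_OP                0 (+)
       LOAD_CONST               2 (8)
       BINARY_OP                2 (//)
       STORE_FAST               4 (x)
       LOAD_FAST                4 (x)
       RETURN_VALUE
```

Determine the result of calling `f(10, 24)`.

-24

LOAD_FAST_LOAD_FAST a,a → push 10,10. Stack: [10, 10]
BINARY_OP ^ → 10 ^ 10 = 0. Stack: [0]
STORE_FAST q → q=0. Stack: []
LOAD_FAST_LOAD_FAST a,b → push 10,24. Stack: [10, 24]
COMPARE_OP bool(<) → 10 vs 24 = True. Stack: [True]
POP_JUMP_IF_FALSE → pop True; no jump. Stack: []
LOAD_FAST_LOAD_FAST b,q → push 24,0. Stack: [24, 0]
BINARY_OP * → 24 * 0 = 0. Stack: [0]
LOAD_CONST → push 1. Stack: [0, 1]
BINARY_OP >> → 0 >> 1 = 0. Stack: [0]
STORE_FAST t → t=0. Stack: []
LOAD_FAST_LOAD_FAST q,b → push 0,24. Stack: [0, 24]
BINARY_OP - → 0 - 24 = -24. Stack: [-24]
STORE_FAST x → x=-24. Stack: []
LOAD_FAST x → push -24. Stack: [-24]
RETURN_VALUE → return -24.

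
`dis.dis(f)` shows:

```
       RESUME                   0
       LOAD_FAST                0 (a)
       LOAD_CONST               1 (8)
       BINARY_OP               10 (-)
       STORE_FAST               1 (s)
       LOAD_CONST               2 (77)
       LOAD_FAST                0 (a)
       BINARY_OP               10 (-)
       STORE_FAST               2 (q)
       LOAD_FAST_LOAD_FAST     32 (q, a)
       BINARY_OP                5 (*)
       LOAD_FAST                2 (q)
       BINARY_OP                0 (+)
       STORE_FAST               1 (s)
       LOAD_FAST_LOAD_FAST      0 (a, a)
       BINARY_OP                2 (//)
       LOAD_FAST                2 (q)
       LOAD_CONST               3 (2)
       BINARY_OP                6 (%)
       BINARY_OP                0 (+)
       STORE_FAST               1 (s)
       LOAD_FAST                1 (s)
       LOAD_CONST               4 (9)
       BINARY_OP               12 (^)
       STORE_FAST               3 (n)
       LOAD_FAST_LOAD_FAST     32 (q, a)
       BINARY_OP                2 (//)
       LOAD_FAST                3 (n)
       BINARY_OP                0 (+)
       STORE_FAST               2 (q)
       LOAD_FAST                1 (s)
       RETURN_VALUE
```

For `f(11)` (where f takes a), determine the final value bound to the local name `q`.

LOAD_FAST a → push 11. Stack: [11]
LOAD_CONST → push 8. Stack: [11, 8]
BINARY_OP - → 11 - 8 = 3. Stack: [3]
STORE_FAST s → s=3. Stack: []
LOAD_CONST → push 77. Stack: [77]
LOAD_FAST a → push 11. Stack: [77, 11]
BINARY_OP - → 77 - 11 = 66. Stack: [66]
STORE_FAST q → q=66. Stack: []
LOAD_FAST_LOAD_FAST q,a → push 66,11. Stack: [66, 11]
BINARY_OP * → 66 * 11 = 726. Stack: [726]
LOAD_FAST q → push 66. Stack: [726, 66]
BINARY_OP + → 726 + 66 = 792. Stack: [792]
STORE_FAST s → s=792. Stack: []
LOAD_FAST_LOAD_FAST a,a → push 11,11. Stack: [11, 11]
BINARY_OP // → 11 // 11 = 1. Stack: [1]
LOAD_FAST q → push 66. Stack: [1, 66]
LOAD_CONST → push 2. Stack: [1, 66, 2]
BINARY_OP % → 66 % 2 = 0. Stack: [1, 0]
BINARY_OP + → 1 + 0 = 1. Stack: [1]
STORE_FAST s → s=1. Stack: []
LOAD_FAST s → push 1. Stack: [1]
LOAD_CONST → push 9. Stack: [1, 9]
BINARY_OP ^ → 1 ^ 9 = 8. Stack: [8]
STORE_FAST n → n=8. Stack: []
LOAD_FAST_LOAD_FAST q,a → push 66,11. Stack: [66, 11]
BINARY_OP // → 66 // 11 = 6. Stack: [6]
LOAD_FAST n → push 8. Stack: [6, 8]
BINARY_OP + → 6 + 8 = 14. Stack: [14]
STORE_FAST q → q=14. Stack: []
LOAD_FAST s → push 1. Stack: [1]
RETURN_VALUE → return 1.

14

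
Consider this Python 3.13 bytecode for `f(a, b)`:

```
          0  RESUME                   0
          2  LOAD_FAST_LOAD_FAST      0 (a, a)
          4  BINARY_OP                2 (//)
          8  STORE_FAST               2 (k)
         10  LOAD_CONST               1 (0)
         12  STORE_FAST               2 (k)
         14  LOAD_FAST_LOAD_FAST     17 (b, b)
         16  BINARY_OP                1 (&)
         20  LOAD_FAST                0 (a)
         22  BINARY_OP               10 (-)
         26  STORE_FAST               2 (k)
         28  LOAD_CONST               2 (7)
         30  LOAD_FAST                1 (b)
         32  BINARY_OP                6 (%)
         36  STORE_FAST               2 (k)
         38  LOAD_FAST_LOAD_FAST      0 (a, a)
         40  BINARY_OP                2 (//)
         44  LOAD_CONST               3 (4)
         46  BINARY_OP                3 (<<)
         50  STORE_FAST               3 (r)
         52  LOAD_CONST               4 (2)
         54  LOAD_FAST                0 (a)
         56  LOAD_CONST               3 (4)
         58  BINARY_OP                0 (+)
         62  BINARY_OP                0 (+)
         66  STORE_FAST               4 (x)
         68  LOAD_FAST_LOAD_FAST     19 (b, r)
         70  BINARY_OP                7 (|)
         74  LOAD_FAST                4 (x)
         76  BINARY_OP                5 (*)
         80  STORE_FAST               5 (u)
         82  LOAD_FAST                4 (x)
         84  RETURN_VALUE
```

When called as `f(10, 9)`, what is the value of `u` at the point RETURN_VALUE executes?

400

LOAD_FAST_LOAD_FAST a,a → push 10,10. Stack: [10, 10]
BINARY_OP // → 10 // 10 = 1. Stack: [1]
STORE_FAST k → k=1. Stack: []
LOAD_CONST → push 0. Stack: [0]
STORE_FAST k → k=0. Stack: []
LOAD_FAST_LOAD_FAST b,b → push 9,9. Stack: [9, 9]
BINARY_OP & → 9 & 9 = 9. Stack: [9]
LOAD_FAST a → push 10. Stack: [9, 10]
BINARY_OP - → 9 - 10 = -1. Stack: [-1]
STORE_FAST k → k=-1. Stack: []
LOAD_CONST → push 7. Stack: [7]
LOAD_FAST b → push 9. Stack: [7, 9]
BINARY_OP % → 7 % 9 = 7. Stack: [7]
STORE_FAST k → k=7. Stack: []
LOAD_FAST_LOAD_FAST a,a → push 10,10. Stack: [10, 10]
BINARY_OP // → 10 // 10 = 1. Stack: [1]
LOAD_CONST → push 4. Stack: [1, 4]
BINARY_OP << → 1 << 4 = 16. Stack: [16]
STORE_FAST r → r=16. Stack: []
LOAD_CONST → push 2. Stack: [2]
LOAD_FAST a → push 10. Stack: [2, 10]
LOAD_CONST → push 4. Stack: [2, 10, 4]
BINARY_OP + → 10 + 4 = 14. Stack: [2, 14]
BINARY_OP + → 2 + 14 = 16. Stack: [16]
STORE_FAST x → x=16. Stack: []
LOAD_FAST_LOAD_FAST b,r → push 9,16. Stack: [9, 16]
BINARY_OP | → 9 | 16 = 25. Stack: [25]
LOAD_FAST x → push 16. Stack: [25, 16]
BINARY_OP * → 25 * 16 = 400. Stack: [400]
STORE_FAST u → u=400. Stack: []
LOAD_FAST x → push 16. Stack: [16]
RETURN_VALUE → return 16.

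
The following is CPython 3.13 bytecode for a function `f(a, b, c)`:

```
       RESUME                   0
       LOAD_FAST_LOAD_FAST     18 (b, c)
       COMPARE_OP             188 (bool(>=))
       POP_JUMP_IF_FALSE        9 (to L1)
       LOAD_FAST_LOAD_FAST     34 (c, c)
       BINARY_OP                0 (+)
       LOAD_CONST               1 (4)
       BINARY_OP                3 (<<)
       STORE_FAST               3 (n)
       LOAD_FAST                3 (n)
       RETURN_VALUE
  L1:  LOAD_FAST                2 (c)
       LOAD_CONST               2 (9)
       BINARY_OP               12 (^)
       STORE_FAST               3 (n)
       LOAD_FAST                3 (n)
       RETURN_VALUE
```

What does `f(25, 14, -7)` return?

LOAD_FAST_LOAD_FAST b,c → push 14,-7. Stack: [14, -7]
COMPARE_OP bool(>=) → 14 vs -7 = True. Stack: [True]
POP_JUMP_IF_FALSE → pop True; no jump. Stack: []
LOAD_FAST_LOAD_FAST c,c → push -7,-7. Stack: [-7, -7]
BINARY_OP + → -7 + -7 = -14. Stack: [-14]
LOAD_CONST → push 4. Stack: [-14, 4]
BINARY_OP << → -14 << 4 = -224. Stack: [-224]
STORE_FAST n → n=-224. Stack: []
LOAD_FAST n → push -224. Stack: [-224]
RETURN_VALUE → return -224.

-224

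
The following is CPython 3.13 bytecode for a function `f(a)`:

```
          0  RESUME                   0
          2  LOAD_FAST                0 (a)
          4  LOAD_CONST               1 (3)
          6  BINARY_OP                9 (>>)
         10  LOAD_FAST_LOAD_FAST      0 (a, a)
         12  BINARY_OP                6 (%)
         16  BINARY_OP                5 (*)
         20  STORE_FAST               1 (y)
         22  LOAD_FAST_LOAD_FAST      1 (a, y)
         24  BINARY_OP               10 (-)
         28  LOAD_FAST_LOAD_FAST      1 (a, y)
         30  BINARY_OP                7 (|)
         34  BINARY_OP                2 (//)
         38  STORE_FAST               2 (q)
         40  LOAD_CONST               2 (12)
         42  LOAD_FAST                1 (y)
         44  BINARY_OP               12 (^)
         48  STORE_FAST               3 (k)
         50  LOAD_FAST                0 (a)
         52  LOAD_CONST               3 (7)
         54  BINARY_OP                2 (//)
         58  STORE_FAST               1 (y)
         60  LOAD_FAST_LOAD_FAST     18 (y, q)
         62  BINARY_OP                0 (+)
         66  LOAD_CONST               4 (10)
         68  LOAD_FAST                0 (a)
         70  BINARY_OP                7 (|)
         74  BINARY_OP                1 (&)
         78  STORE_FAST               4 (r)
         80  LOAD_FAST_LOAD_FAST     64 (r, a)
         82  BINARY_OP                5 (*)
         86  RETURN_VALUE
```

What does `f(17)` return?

51

LOAD_FAST a → push 17. Stack: [17]
LOAD_CONST → push 3. Stack: [17, 3]
BINARY_OP >> → 17 >> 3 = 2. Stack: [2]
LOAD_FAST_LOAD_FAST a,a → push 17,17. Stack: [2, 17, 17]
BINARY_OP % → 17 % 17 = 0. Stack: [2, 0]
BINARY_OP * → 2 * 0 = 0. Stack: [0]
STORE_FAST y → y=0. Stack: []
LOAD_FAST_LOAD_FAST a,y → push 17,0. Stack: [17, 0]
BINARY_OP - → 17 - 0 = 17. Stack: [17]
LOAD_FAST_LOAD_FAST a,y → push 17,0. Stack: [17, 17, 0]
BINARY_OP | → 17 | 0 = 17. Stack: [17, 17]
BINARY_OP // → 17 // 17 = 1. Stack: [1]
STORE_FAST q → q=1. Stack: []
LOAD_CONST → push 12. Stack: [12]
LOAD_FAST y → push 0. Stack: [12, 0]
BINARY_OP ^ → 12 ^ 0 = 12. Stack: [12]
STORE_FAST k → k=12. Stack: []
LOAD_FAST a → push 17. Stack: [17]
LOAD_CONST → push 7. Stack: [17, 7]
BINARY_OP // → 17 // 7 = 2. Stack: [2]
STORE_FAST y → y=2. Stack: []
LOAD_FAST_LOAD_FAST y,q → push 2,1. Stack: [2, 1]
BINARY_OP + → 2 + 1 = 3. Stack: [3]
LOAD_CONST → push 10. Stack: [3, 10]
LOAD_FAST a → push 17. Stack: [3, 10, 17]
BINARY_OP | → 10 | 17 = 27. Stack: [3, 27]
BINARY_OP & → 3 & 27 = 3. Stack: [3]
STORE_FAST r → r=3. Stack: []
LOAD_FAST_LOAD_FAST r,a → push 3,17. Stack: [3, 17]
BINARY_OP * → 3 * 17 = 51. Stack: [51]
RETURN_VALUE → return 51.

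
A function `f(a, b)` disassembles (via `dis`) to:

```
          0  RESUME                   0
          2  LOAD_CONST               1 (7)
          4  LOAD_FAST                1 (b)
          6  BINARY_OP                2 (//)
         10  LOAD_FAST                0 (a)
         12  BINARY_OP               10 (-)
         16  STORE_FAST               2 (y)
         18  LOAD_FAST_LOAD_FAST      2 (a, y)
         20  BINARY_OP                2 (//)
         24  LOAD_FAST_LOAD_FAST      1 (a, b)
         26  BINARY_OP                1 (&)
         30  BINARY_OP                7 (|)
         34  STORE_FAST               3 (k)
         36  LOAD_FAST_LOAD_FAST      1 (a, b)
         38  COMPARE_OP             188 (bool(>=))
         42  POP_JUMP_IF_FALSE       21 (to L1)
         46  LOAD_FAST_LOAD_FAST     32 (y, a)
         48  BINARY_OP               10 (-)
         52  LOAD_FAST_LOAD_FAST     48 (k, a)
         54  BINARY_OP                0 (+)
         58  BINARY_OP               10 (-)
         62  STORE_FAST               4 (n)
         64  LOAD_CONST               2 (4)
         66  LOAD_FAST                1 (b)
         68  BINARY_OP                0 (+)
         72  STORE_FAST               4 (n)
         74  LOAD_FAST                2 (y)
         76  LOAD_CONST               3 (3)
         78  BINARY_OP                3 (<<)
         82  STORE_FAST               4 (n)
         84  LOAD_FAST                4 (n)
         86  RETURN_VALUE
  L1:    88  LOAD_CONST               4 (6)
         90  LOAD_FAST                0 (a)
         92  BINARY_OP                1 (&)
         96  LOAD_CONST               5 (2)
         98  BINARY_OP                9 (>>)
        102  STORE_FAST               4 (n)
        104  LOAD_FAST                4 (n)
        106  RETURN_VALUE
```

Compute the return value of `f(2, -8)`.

LOAD_CONST → push 7. Stack: [7]
LOAD_FAST b → push -8. Stack: [7, -8]
BINARY_OP // → 7 // -8 = -1. Stack: [-1]
LOAD_FAST a → push 2. Stack: [-1, 2]
BINARY_OP - → -1 - 2 = -3. Stack: [-3]
STORE_FAST y → y=-3. Stack: []
LOAD_FAST_LOAD_FAST a,y → push 2,-3. Stack: [2, -3]
BINARY_OP // → 2 // -3 = -1. Stack: [-1]
LOAD_FAST_LOAD_FAST a,b → push 2,-8. Stack: [-1, 2, -8]
BINARY_OP & → 2 & -8 = 0. Stack: [-1, 0]
BINARY_OP | → -1 | 0 = -1. Stack: [-1]
STORE_FAST k → k=-1. Stack: []
LOAD_FAST_LOAD_FAST a,b → push 2,-8. Stack: [2, -8]
COMPARE_OP bool(>=) → 2 vs -8 = True. Stack: [True]
POP_JUMP_IF_FALSE → pop True; no jump. Stack: []
LOAD_FAST_LOAD_FAST y,a → push -3,2. Stack: [-3, 2]
BINARY_OP - → -3 - 2 = -5. Stack: [-5]
LOAD_FAST_LOAD_FAST k,a → push -1,2. Stack: [-5, -1, 2]
BINARY_OP + → -1 + 2 = 1. Stack: [-5, 1]
BINARY_OP - → -5 - 1 = -6. Stack: [-6]
STORE_FAST n → n=-6. Stack: []
LOAD_CONST → push 4. Stack: [4]
LOAD_FAST b → push -8. Stack: [4, -8]
BINARY_OP + → 4 + -8 = -4. Stack: [-4]
STORE_FAST n → n=-4. Stack: []
LOAD_FAST y → push -3. Stack: [-3]
LOAD_CONST → push 3. Stack: [-3, 3]
BINARY_OP << → -3 << 3 = -24. Stack: [-24]
STORE_FAST n → n=-24. Stack: []
LOAD_FAST n → push -24. Stack: [-24]
RETURN_VALUE → return -24.

-24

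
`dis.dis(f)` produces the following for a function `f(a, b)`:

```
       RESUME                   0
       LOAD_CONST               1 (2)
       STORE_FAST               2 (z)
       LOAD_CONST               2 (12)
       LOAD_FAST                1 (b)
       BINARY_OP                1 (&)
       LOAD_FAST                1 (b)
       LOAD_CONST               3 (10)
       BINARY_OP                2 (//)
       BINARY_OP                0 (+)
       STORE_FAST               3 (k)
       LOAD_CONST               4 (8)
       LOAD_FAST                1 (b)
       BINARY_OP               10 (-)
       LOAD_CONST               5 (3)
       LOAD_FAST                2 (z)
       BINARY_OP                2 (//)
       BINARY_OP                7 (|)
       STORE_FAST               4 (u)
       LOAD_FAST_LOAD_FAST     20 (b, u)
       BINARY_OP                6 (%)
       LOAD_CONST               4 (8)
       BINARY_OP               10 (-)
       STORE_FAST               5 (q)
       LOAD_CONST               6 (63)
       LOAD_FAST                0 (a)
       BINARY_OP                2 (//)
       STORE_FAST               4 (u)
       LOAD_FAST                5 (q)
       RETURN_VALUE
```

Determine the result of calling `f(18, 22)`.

LOAD_CONST → push 2. Stack: [2]
STORE_FAST z → z=2. Stack: []
LOAD_CONST → push 12. Stack: [12]
LOAD_FAST b → push 22. Stack: [12, 22]
BINARY_OP & → 12 & 22 = 4. Stack: [4]
LOAD_FAST b → push 22. Stack: [4, 22]
LOAD_CONST → push 10. Stack: [4, 22, 10]
BINARY_OP // → 22 // 10 = 2. Stack: [4, 2]
BINARY_OP + → 4 + 2 = 6. Stack: [6]
STORE_FAST k → k=6. Stack: []
LOAD_CONST → push 8. Stack: [8]
LOAD_FAST b → push 22. Stack: [8, 22]
BINARY_OP - → 8 - 22 = -14. Stack: [-14]
LOAD_CONST → push 3. Stack: [-14, 3]
LOAD_FAST z → push 2. Stack: [-14, 3, 2]
BINARY_OP // → 3 // 2 = 1. Stack: [-14, 1]
BINARY_OP | → -14 | 1 = -13. Stack: [-13]
STORE_FAST u → u=-13. Stack: []
LOAD_FAST_LOAD_FAST b,u → push 22,-13. Stack: [22, -13]
BINARY_OP % → 22 % -13 = -4. Stack: [-4]
LOAD_CONST → push 8. Stack: [-4, 8]
BINARY_OP - → -4 - 8 = -12. Stack: [-12]
STORE_FAST q → q=-12. Stack: []
LOAD_CONST → push 63. Stack: [63]
LOAD_FAST a → push 18. Stack: [63, 18]
BINARY_OP // → 63 // 18 = 3. Stack: [3]
STORE_FAST u → u=3. Stack: []
LOAD_FAST q → push -12. Stack: [-12]
RETURN_VALUE → return -12.

-12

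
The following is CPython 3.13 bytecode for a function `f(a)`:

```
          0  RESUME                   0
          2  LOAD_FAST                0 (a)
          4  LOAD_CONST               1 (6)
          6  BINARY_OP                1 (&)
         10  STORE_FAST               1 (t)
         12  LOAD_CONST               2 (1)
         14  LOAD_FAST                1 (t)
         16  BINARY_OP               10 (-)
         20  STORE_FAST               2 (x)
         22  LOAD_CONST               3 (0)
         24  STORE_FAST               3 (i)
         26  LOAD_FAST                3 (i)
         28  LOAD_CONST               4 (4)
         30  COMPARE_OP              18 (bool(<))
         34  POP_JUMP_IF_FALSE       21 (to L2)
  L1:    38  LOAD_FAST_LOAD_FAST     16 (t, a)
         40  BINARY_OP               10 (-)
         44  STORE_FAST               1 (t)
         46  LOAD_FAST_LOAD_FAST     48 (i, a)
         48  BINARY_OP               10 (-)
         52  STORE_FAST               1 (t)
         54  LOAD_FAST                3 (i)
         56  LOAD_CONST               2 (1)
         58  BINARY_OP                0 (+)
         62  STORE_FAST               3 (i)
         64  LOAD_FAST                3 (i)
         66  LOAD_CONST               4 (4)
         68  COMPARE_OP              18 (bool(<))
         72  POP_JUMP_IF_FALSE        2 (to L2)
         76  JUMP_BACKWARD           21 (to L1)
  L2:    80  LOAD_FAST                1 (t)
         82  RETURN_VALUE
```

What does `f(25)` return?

LOAD_FAST a → push 25
LOAD_CONST → push 6
BINARY_OP & → 25 & 6 = 0
STORE_FAST t → t=0
LOAD_CONST → push 1
LOAD_FAST t → push 0
BINARY_OP - → 1 - 0 = 1
STORE_FAST x → x=1
LOAD_CONST → push 0
STORE_FAST i → i=0
LOAD_FAST i → push 0
LOAD_CONST → push 4
COMPARE_OP bool(<) → 0 vs 4 = True
POP_JUMP_IF_FALSE → pop True; no jump
LOAD_FAST_LOAD_FAST t,a → push 0,25
BINARY_OP - → 0 - 25 = -25
STORE_FAST t → t=-25
LOAD_FAST_LOAD_FAST i,a → push 0,25
BINARY_OP - → 0 - 25 = -25
STORE_FAST t → t=-25
LOAD_FAST i → push 0
LOAD_CONST → push 1
BINARY_OP + → 0 + 1 = 1
STORE_FAST i → i=1
LOAD_FAST i → push 1
LOAD_CONST → push 4
COMPARE_OP bool(<) → 1 vs 4 = True
POP_JUMP_IF_FALSE → pop True; no jump
LOAD_FAST_LOAD_FAST t,a → push -25,25
BINARY_OP - → -25 - 25 = -50
STORE_FAST t → t=-50
LOAD_FAST_LOAD_FAST i,a → push 1,25
BINARY_OP - → 1 - 25 = -24
STORE_FAST t → t=-24
LOAD_FAST i → push 1
LOAD_CONST → push 1
BINARY_OP + → 1 + 1 = 2
STORE_FAST i → i=2
LOAD_FAST i → push 2
LOAD_CONST → push 4
COMPARE_OP bool(<) → 2 vs 4 = True
POP_JUMP_IF_FALSE → pop True; no jump
LOAD_FAST_LOAD_FAST t,a → push -24,25
BINARY_OP - → -24 - 25 = -49
STORE_FAST t → t=-49
LOAD_FAST_LOAD_FAST i,a → push 2,25
BINARY_OP - → 2 - 25 = -23
STORE_FAST t → t=-23
LOAD_FAST i → push 2
LOAD_CONST → push 1
BINARY_OP + → 2 + 1 = 3
STORE_FAST i → i=3
LOAD_FAST i → push 3
LOAD_CONST → push 4
COMPARE_OP bool(<) → 3 vs 4 = True
POP_JUMP_IF_FALSE → pop True; no jump
LOAD_FAST_LOAD_FAST t,a → push -23,25
BINARY_OP - → -23 - 25 = -48
STORE_FAST t → t=-48
LOAD_FAST_LOAD_FAST i,a → push 3,25
BINARY_OP - → 3 - 25 = -22
STORE_FAST t → t=-22
LOAD_FAST i → push 3
LOAD_CONST → push 1
BINARY_OP + → 3 + 1 = 4
STORE_FAST i → i=4
LOAD_FAST i → push 4
LOAD_CONST → push 4
COMPARE_OP bool(<) → 4 vs 4 = False
POP_JUMP_IF_FALSE → pop False; jump
LOAD_FAST t → push -22
RETURN_VALUE → return -22.

-22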